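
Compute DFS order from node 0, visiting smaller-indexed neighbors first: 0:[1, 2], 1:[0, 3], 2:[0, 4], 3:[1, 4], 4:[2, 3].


DFS stack-based: start with [0]
Visit order: [0, 1, 3, 4, 2]


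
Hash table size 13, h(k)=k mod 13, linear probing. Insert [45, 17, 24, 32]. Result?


Insertions: 45->slot 6; 17->slot 4; 24->slot 11; 32->slot 7
Table: [None, None, None, None, 17, None, 45, 32, None, None, None, 24, None]


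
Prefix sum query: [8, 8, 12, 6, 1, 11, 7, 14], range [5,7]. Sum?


Prefix sums: [0, 8, 16, 28, 34, 35, 46, 53, 67]
Sum[5..7] = prefix[8] - prefix[5] = 67 - 35 = 32


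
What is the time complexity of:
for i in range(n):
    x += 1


Per nesting level: O(n) = O(n)
Complexity: O(n)


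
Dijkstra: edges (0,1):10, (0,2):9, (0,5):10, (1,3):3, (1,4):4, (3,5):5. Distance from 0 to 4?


Dijkstra from 0:
Distances: {0: 0, 1: 10, 2: 9, 3: 13, 4: 14, 5: 10}
Shortest distance to 4 = 14, path = [0, 1, 4]


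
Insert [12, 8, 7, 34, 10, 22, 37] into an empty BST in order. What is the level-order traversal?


Root = 12; build tree by BST insertion.
Level-Order traversal: [12, 8, 34, 7, 10, 22, 37]


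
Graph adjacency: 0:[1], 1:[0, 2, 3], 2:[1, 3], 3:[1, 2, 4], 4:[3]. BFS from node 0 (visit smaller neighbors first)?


BFS queue: start with [0]
Visit order: [0, 1, 2, 3, 4]


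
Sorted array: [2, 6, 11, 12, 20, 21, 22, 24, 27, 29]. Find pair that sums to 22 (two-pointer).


Two pointers: lo=0, hi=9
Found pair: (2, 20) summing to 22


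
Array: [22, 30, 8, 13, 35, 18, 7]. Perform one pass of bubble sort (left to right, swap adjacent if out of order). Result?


After one pass: [22, 8, 13, 30, 18, 7, 35]


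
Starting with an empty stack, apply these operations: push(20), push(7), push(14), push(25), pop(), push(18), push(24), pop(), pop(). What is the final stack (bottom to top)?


push(20) -> [20]
push(7) -> [20, 7]
push(14) -> [20, 7, 14]
push(25) -> [20, 7, 14, 25]
pop() returns 25 -> [20, 7, 14]
push(18) -> [20, 7, 14, 18]
push(24) -> [20, 7, 14, 18, 24]
pop() returns 24 -> [20, 7, 14, 18]
pop() returns 18 -> [20, 7, 14]
Final stack (bottom to top): [20, 7, 14]


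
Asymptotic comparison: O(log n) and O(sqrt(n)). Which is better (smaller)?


logarithmic grows slower than sublinear
O(log n) is asymptotically smaller; O(sqrt(n)) grows faster


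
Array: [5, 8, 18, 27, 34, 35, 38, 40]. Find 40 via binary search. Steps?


Search for 40:
[0,7] mid=3 arr[3]=27
[4,7] mid=5 arr[5]=35
[6,7] mid=6 arr[6]=38
[7,7] mid=7 arr[7]=40
Total: 4 comparisons


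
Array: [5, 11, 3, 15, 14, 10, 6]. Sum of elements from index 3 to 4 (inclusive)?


Prefix sums: [0, 5, 16, 19, 34, 48, 58, 64]
Sum[3..4] = prefix[5] - prefix[3] = 48 - 19 = 29


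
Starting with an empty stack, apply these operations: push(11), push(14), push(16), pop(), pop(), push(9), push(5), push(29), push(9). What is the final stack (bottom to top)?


push(11) -> [11]
push(14) -> [11, 14]
push(16) -> [11, 14, 16]
pop() returns 16 -> [11, 14]
pop() returns 14 -> [11]
push(9) -> [11, 9]
push(5) -> [11, 9, 5]
push(29) -> [11, 9, 5, 29]
push(9) -> [11, 9, 5, 29, 9]
Final stack (bottom to top): [11, 9, 5, 29, 9]


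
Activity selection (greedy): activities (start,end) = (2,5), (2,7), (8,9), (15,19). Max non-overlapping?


Greedy: pick earliest-ending, then skip overlaps.
Selected (3 activities): [(2, 5), (8, 9), (15, 19)]


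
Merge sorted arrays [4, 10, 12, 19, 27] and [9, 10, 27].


Compare heads, take smaller each step.
Merged: [4, 9, 10, 10, 12, 19, 27, 27]


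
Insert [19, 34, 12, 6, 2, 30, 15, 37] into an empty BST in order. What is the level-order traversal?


Root = 19; build tree by BST insertion.
Level-Order traversal: [19, 12, 34, 6, 15, 30, 37, 2]


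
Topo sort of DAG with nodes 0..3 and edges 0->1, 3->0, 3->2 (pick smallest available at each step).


Kahn's algorithm, process smallest node first
Order: [3, 0, 1, 2]


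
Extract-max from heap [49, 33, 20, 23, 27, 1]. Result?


Max = 49
Replace root with last, heapify down
Resulting heap: [33, 27, 20, 23, 1]


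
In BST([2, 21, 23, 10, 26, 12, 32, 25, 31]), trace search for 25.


BST root = 2
Search for 25: compare at each node
Path: [2, 21, 23, 26, 25]


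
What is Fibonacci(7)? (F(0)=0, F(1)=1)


F(n)=F(n-1)+F(n-2)
...F(5)=5, F(6)=8, F(7)=13


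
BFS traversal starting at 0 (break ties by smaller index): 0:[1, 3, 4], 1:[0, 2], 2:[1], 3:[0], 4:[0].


BFS queue: start with [0]
Visit order: [0, 1, 3, 4, 2]


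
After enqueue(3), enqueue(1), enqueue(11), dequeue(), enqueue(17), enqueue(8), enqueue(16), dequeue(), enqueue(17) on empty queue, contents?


enqueue(3) -> [3]
enqueue(1) -> [3, 1]
enqueue(11) -> [3, 1, 11]
dequeue() returns 3 -> [1, 11]
enqueue(17) -> [1, 11, 17]
enqueue(8) -> [1, 11, 17, 8]
enqueue(16) -> [1, 11, 17, 8, 16]
dequeue() returns 1 -> [11, 17, 8, 16]
enqueue(17) -> [11, 17, 8, 16, 17]
Final queue (front to back): [11, 17, 8, 16, 17]


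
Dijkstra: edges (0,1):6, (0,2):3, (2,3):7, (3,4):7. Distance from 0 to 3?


Dijkstra from 0:
Distances: {0: 0, 1: 6, 2: 3, 3: 10, 4: 17}
Shortest distance to 3 = 10, path = [0, 2, 3]


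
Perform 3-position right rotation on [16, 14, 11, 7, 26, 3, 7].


Right rotate by 3: [26, 3, 7, 16, 14, 11, 7]


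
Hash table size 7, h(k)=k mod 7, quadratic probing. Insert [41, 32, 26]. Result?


Insertions: 41->slot 6; 32->slot 4; 26->slot 5
Table: [None, None, None, None, 32, 26, 41]


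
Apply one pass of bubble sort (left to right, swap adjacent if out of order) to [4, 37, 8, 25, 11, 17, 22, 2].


After one pass: [4, 8, 25, 11, 17, 22, 2, 37]


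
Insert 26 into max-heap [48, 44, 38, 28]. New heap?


Append 26: [48, 44, 38, 28, 26]
Bubble up: no swaps needed
Result: [48, 44, 38, 28, 26]


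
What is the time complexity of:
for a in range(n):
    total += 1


Per nesting level: O(n) = O(n)
Complexity: O(n)


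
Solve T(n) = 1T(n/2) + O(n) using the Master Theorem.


a=1, b=2, c=1. log_2(1)=0 < c=1. Case 3: O(n^c) = O(n)
Complexity: O(n)


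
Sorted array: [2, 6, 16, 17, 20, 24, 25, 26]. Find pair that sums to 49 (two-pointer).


Two pointers: lo=0, hi=7
Found pair: (24, 25) summing to 49


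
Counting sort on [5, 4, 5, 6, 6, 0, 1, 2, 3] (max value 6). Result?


Count array: [1, 1, 1, 1, 1, 2, 2]
Reconstruct: [0, 1, 2, 3, 4, 5, 5, 6, 6]


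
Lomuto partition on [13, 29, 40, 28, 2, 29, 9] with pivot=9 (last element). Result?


Elements <= 9 go left of pivot.
Result: [2, 9, 40, 28, 13, 29, 29], pivot at index 1


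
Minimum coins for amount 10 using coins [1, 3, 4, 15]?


dp[0]=0; dp[i]=1+min(dp[i-c] for c in coins)
...dp[5]=2, dp[6]=2, dp[7]=2, dp[8]=2, dp[9]=3, dp[10]=3
Minimum coins for 10 = 3


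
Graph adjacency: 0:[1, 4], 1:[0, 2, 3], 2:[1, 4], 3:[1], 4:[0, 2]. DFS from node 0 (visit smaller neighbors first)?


DFS stack-based: start with [0]
Visit order: [0, 1, 2, 4, 3]


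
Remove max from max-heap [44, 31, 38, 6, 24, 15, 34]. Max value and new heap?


Max = 44
Replace root with last, heapify down
Resulting heap: [38, 31, 34, 6, 24, 15]


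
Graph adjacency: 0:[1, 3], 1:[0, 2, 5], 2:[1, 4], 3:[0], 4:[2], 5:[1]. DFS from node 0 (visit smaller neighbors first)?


DFS stack-based: start with [0]
Visit order: [0, 1, 2, 4, 5, 3]


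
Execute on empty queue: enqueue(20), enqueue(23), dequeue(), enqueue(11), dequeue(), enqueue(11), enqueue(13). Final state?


enqueue(20) -> [20]
enqueue(23) -> [20, 23]
dequeue() returns 20 -> [23]
enqueue(11) -> [23, 11]
dequeue() returns 23 -> [11]
enqueue(11) -> [11, 11]
enqueue(13) -> [11, 11, 13]
Final queue (front to back): [11, 11, 13]


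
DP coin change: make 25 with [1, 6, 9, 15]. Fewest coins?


dp[0]=0; dp[i]=1+min(dp[i-c] for c in coins)
...dp[20]=4, dp[21]=2, dp[22]=3, dp[23]=4, dp[24]=2, dp[25]=3
Minimum coins for 25 = 3


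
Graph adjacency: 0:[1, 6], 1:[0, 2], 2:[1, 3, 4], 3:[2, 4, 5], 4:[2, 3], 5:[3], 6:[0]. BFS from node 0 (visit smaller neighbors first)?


BFS queue: start with [0]
Visit order: [0, 1, 6, 2, 3, 4, 5]


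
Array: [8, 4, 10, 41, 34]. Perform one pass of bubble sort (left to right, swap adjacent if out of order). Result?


After one pass: [4, 8, 10, 34, 41]


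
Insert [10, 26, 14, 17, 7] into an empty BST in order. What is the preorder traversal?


Root = 10; build tree by BST insertion.
Preorder traversal: [10, 7, 26, 14, 17]


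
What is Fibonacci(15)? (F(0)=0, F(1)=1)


F(n)=F(n-1)+F(n-2)
...F(13)=233, F(14)=377, F(15)=610


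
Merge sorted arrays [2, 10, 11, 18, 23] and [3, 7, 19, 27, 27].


Compare heads, take smaller each step.
Merged: [2, 3, 7, 10, 11, 18, 19, 23, 27, 27]


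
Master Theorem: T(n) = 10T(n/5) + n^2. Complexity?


a=10, b=5, c=2. log_5(10)=1.431 < c=2. Case 3: O(n^c) = O(n^2)
Complexity: O(n^2)


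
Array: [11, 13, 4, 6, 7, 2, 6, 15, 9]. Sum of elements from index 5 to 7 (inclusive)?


Prefix sums: [0, 11, 24, 28, 34, 41, 43, 49, 64, 73]
Sum[5..7] = prefix[8] - prefix[5] = 64 - 41 = 23


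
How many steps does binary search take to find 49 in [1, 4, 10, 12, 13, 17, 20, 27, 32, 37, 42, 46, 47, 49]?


Search for 49:
[0,13] mid=6 arr[6]=20
[7,13] mid=10 arr[10]=42
[11,13] mid=12 arr[12]=47
[13,13] mid=13 arr[13]=49
Total: 4 comparisons


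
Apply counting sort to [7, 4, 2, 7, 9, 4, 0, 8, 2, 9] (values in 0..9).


Count array: [1, 0, 2, 0, 2, 0, 0, 2, 1, 2]
Reconstruct: [0, 2, 2, 4, 4, 7, 7, 8, 9, 9]


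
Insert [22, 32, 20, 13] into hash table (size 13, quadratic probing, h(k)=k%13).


Insertions: 22->slot 9; 32->slot 6; 20->slot 7; 13->slot 0
Table: [13, None, None, None, None, None, 32, 20, None, 22, None, None, None]


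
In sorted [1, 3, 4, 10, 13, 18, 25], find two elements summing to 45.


Two pointers: lo=0, hi=6
No pair sums to 45


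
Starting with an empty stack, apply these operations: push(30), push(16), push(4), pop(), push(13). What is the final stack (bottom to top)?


push(30) -> [30]
push(16) -> [30, 16]
push(4) -> [30, 16, 4]
pop() returns 4 -> [30, 16]
push(13) -> [30, 16, 13]
Final stack (bottom to top): [30, 16, 13]


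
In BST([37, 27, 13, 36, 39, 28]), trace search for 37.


BST root = 37
Search for 37: compare at each node
Path: [37]


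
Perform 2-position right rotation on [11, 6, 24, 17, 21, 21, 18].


Right rotate by 2: [21, 18, 11, 6, 24, 17, 21]


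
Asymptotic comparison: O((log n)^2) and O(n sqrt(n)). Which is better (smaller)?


polylogarithmic grows slower than n^1.5
O((log n)^2) is asymptotically smaller; O(n sqrt(n)) grows faster


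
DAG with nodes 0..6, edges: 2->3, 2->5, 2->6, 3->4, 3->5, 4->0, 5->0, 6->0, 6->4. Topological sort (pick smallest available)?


Kahn's algorithm, process smallest node first
Order: [1, 2, 3, 5, 6, 4, 0]


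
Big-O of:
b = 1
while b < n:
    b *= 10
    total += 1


Per nesting level: O(log n) = O(log n)
Complexity: O(log n)


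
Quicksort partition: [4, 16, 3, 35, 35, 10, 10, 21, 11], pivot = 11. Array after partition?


Elements <= 11 go left of pivot.
Result: [4, 3, 10, 10, 11, 16, 35, 21, 35], pivot at index 4


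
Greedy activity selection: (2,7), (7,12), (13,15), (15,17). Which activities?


Greedy: pick earliest-ending, then skip overlaps.
Selected (4 activities): [(2, 7), (7, 12), (13, 15), (15, 17)]


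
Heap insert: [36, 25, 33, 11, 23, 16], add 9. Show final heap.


Append 9: [36, 25, 33, 11, 23, 16, 9]
Bubble up: no swaps needed
Result: [36, 25, 33, 11, 23, 16, 9]


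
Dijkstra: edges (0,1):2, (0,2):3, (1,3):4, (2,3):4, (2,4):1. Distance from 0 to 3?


Dijkstra from 0:
Distances: {0: 0, 1: 2, 2: 3, 3: 6, 4: 4}
Shortest distance to 3 = 6, path = [0, 1, 3]


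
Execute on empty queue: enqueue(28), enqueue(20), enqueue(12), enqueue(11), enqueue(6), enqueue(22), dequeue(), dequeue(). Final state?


enqueue(28) -> [28]
enqueue(20) -> [28, 20]
enqueue(12) -> [28, 20, 12]
enqueue(11) -> [28, 20, 12, 11]
enqueue(6) -> [28, 20, 12, 11, 6]
enqueue(22) -> [28, 20, 12, 11, 6, 22]
dequeue() returns 28 -> [20, 12, 11, 6, 22]
dequeue() returns 20 -> [12, 11, 6, 22]
Final queue (front to back): [12, 11, 6, 22]


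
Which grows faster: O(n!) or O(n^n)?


factorial grows slower than n^n
O(n!) is asymptotically smaller; O(n^n) grows faster


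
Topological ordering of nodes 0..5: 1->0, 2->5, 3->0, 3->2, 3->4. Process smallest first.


Kahn's algorithm, process smallest node first
Order: [1, 3, 0, 2, 4, 5]


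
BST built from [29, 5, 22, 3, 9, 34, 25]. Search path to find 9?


BST root = 29
Search for 9: compare at each node
Path: [29, 5, 22, 9]


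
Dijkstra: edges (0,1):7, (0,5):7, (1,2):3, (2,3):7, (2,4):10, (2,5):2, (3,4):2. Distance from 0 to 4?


Dijkstra from 0:
Distances: {0: 0, 1: 7, 2: 9, 3: 16, 4: 18, 5: 7}
Shortest distance to 4 = 18, path = [0, 5, 2, 3, 4]


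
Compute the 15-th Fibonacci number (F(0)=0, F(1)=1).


F(n)=F(n-1)+F(n-2)
...F(13)=233, F(14)=377, F(15)=610


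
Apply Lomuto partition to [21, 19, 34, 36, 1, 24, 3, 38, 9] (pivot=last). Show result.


Elements <= 9 go left of pivot.
Result: [1, 3, 9, 36, 21, 24, 19, 38, 34], pivot at index 2


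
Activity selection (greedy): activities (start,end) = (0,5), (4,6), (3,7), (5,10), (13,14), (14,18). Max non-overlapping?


Greedy: pick earliest-ending, then skip overlaps.
Selected (4 activities): [(0, 5), (5, 10), (13, 14), (14, 18)]


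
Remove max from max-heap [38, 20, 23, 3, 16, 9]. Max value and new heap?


Max = 38
Replace root with last, heapify down
Resulting heap: [23, 20, 9, 3, 16]


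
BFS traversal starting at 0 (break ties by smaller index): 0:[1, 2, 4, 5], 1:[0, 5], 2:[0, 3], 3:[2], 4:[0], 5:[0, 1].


BFS queue: start with [0]
Visit order: [0, 1, 2, 4, 5, 3]


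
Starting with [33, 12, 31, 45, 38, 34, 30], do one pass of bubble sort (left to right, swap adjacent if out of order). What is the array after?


After one pass: [12, 31, 33, 38, 34, 30, 45]


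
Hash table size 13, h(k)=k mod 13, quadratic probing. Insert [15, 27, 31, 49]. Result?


Insertions: 15->slot 2; 27->slot 1; 31->slot 5; 49->slot 10
Table: [None, 27, 15, None, None, 31, None, None, None, None, 49, None, None]


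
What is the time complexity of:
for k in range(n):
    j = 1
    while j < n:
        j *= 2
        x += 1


Per nesting level: O(n) * O(log n) = O(n log n)
Complexity: O(n log n)


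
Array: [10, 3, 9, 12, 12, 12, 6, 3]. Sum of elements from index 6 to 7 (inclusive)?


Prefix sums: [0, 10, 13, 22, 34, 46, 58, 64, 67]
Sum[6..7] = prefix[8] - prefix[6] = 67 - 58 = 9


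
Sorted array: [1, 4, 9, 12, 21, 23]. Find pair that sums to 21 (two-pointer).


Two pointers: lo=0, hi=5
Found pair: (9, 12) summing to 21


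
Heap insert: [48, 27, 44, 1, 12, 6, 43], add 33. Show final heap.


Append 33: [48, 27, 44, 1, 12, 6, 43, 33]
Bubble up: swap idx 7(33) with idx 3(1); swap idx 3(33) with idx 1(27)
Result: [48, 33, 44, 27, 12, 6, 43, 1]


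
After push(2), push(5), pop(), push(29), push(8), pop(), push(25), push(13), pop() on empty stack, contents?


push(2) -> [2]
push(5) -> [2, 5]
pop() returns 5 -> [2]
push(29) -> [2, 29]
push(8) -> [2, 29, 8]
pop() returns 8 -> [2, 29]
push(25) -> [2, 29, 25]
push(13) -> [2, 29, 25, 13]
pop() returns 13 -> [2, 29, 25]
Final stack (bottom to top): [2, 29, 25]


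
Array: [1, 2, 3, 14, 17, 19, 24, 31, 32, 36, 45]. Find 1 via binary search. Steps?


Search for 1:
[0,10] mid=5 arr[5]=19
[0,4] mid=2 arr[2]=3
[0,1] mid=0 arr[0]=1
Total: 3 comparisons


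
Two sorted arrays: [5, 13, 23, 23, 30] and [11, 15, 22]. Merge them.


Compare heads, take smaller each step.
Merged: [5, 11, 13, 15, 22, 23, 23, 30]


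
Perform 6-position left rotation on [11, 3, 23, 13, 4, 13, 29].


Left rotate by 6: [29, 11, 3, 23, 13, 4, 13]


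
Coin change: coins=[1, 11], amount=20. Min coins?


dp[0]=0; dp[i]=1+min(dp[i-c] for c in coins)
...dp[15]=5, dp[16]=6, dp[17]=7, dp[18]=8, dp[19]=9, dp[20]=10
Minimum coins for 20 = 10


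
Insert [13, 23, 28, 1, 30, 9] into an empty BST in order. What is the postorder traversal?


Root = 13; build tree by BST insertion.
Postorder traversal: [9, 1, 30, 28, 23, 13]


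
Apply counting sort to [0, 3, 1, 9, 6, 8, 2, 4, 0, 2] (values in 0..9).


Count array: [2, 1, 2, 1, 1, 0, 1, 0, 1, 1]
Reconstruct: [0, 0, 1, 2, 2, 3, 4, 6, 8, 9]


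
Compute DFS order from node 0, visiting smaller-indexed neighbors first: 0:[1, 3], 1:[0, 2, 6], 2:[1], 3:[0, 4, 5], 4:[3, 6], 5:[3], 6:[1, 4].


DFS stack-based: start with [0]
Visit order: [0, 1, 2, 6, 4, 3, 5]


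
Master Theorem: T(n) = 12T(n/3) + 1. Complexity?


a=12, b=3, c=0. log_3(12)=2.262 > c=0. Case 1: O(n^log_b(a)) = O(n^2.262)
Complexity: O(n^2.262)


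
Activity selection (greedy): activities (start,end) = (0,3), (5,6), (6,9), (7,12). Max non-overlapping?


Greedy: pick earliest-ending, then skip overlaps.
Selected (3 activities): [(0, 3), (5, 6), (6, 9)]


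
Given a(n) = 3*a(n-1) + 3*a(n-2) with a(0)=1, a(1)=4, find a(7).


Build bottom-up:
...a(5)=819, a(6)=3105, a(7)=3*3105+3*819=11772


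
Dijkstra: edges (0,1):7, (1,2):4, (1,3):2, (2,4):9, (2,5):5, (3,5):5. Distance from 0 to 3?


Dijkstra from 0:
Distances: {0: 0, 1: 7, 2: 11, 3: 9, 4: 20, 5: 14}
Shortest distance to 3 = 9, path = [0, 1, 3]


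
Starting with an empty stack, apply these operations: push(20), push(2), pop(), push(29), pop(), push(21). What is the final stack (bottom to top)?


push(20) -> [20]
push(2) -> [20, 2]
pop() returns 2 -> [20]
push(29) -> [20, 29]
pop() returns 29 -> [20]
push(21) -> [20, 21]
Final stack (bottom to top): [20, 21]


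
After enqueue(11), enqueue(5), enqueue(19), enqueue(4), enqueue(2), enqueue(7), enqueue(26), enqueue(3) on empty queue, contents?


enqueue(11) -> [11]
enqueue(5) -> [11, 5]
enqueue(19) -> [11, 5, 19]
enqueue(4) -> [11, 5, 19, 4]
enqueue(2) -> [11, 5, 19, 4, 2]
enqueue(7) -> [11, 5, 19, 4, 2, 7]
enqueue(26) -> [11, 5, 19, 4, 2, 7, 26]
enqueue(3) -> [11, 5, 19, 4, 2, 7, 26, 3]
Final queue (front to back): [11, 5, 19, 4, 2, 7, 26, 3]


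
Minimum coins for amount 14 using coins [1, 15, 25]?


dp[0]=0; dp[i]=1+min(dp[i-c] for c in coins)
...dp[9]=9, dp[10]=10, dp[11]=11, dp[12]=12, dp[13]=13, dp[14]=14
Minimum coins for 14 = 14


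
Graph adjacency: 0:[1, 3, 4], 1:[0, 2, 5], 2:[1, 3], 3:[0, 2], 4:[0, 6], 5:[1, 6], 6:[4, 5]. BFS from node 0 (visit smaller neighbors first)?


BFS queue: start with [0]
Visit order: [0, 1, 3, 4, 2, 5, 6]


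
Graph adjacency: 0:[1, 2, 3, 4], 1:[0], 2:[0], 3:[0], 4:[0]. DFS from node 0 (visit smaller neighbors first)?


DFS stack-based: start with [0]
Visit order: [0, 1, 2, 3, 4]


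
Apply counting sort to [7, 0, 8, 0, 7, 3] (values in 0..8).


Count array: [2, 0, 0, 1, 0, 0, 0, 2, 1]
Reconstruct: [0, 0, 3, 7, 7, 8]


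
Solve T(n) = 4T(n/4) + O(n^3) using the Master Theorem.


a=4, b=4, c=3. log_4(4)=1 < c=3. Case 3: O(n^c) = O(n^3)
Complexity: O(n^3)


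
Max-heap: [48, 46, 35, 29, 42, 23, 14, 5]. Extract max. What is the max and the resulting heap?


Max = 48
Replace root with last, heapify down
Resulting heap: [46, 42, 35, 29, 5, 23, 14]


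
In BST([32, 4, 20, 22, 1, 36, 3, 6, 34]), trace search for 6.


BST root = 32
Search for 6: compare at each node
Path: [32, 4, 20, 6]


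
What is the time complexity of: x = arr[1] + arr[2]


Analysis: constant-time operation, no loop
Complexity: O(1)


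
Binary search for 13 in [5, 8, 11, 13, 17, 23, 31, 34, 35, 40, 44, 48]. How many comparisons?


Search for 13:
[0,11] mid=5 arr[5]=23
[0,4] mid=2 arr[2]=11
[3,4] mid=3 arr[3]=13
Total: 3 comparisons


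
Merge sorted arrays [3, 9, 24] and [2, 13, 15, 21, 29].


Compare heads, take smaller each step.
Merged: [2, 3, 9, 13, 15, 21, 24, 29]


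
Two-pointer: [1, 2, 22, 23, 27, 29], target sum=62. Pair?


Two pointers: lo=0, hi=5
No pair sums to 62


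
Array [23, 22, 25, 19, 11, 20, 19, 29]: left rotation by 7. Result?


Left rotate by 7: [29, 23, 22, 25, 19, 11, 20, 19]


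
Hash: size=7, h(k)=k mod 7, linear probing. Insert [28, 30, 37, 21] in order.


Insertions: 28->slot 0; 30->slot 2; 37->slot 3; 21->slot 1
Table: [28, 21, 30, 37, None, None, None]


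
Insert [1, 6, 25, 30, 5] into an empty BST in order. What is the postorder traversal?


Root = 1; build tree by BST insertion.
Postorder traversal: [5, 30, 25, 6, 1]


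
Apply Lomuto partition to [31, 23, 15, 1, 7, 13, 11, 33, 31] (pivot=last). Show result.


Elements <= 31 go left of pivot.
Result: [31, 23, 15, 1, 7, 13, 11, 31, 33], pivot at index 7


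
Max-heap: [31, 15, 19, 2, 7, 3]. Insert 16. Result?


Append 16: [31, 15, 19, 2, 7, 3, 16]
Bubble up: no swaps needed
Result: [31, 15, 19, 2, 7, 3, 16]


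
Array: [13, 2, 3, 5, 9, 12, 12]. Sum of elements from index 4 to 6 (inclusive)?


Prefix sums: [0, 13, 15, 18, 23, 32, 44, 56]
Sum[4..6] = prefix[7] - prefix[4] = 56 - 23 = 33


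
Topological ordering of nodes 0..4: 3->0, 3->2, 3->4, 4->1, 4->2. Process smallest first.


Kahn's algorithm, process smallest node first
Order: [3, 0, 4, 1, 2]


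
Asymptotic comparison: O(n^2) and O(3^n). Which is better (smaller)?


quadratic grows slower than exponential (base 3)
O(n^2) is asymptotically smaller; O(3^n) grows faster


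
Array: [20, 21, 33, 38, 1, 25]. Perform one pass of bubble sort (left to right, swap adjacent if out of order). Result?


After one pass: [20, 21, 33, 1, 25, 38]


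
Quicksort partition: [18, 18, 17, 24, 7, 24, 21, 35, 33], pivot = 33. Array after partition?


Elements <= 33 go left of pivot.
Result: [18, 18, 17, 24, 7, 24, 21, 33, 35], pivot at index 7


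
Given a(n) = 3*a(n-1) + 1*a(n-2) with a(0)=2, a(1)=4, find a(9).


Build bottom-up:
...a(7)=5476, a(8)=18086, a(9)=3*18086+1*5476=59734


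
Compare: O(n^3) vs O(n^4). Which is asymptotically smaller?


cubic grows slower than quartic
O(n^3) is asymptotically smaller; O(n^4) grows faster


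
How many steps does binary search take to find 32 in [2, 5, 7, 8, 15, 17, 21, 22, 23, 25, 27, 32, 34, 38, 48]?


Search for 32:
[0,14] mid=7 arr[7]=22
[8,14] mid=11 arr[11]=32
Total: 2 comparisons


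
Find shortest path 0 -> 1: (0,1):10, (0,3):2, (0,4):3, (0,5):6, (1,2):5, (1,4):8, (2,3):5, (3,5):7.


Dijkstra from 0:
Distances: {0: 0, 1: 10, 2: 7, 3: 2, 4: 3, 5: 6}
Shortest distance to 1 = 10, path = [0, 1]


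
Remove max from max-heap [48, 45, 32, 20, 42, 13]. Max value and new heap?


Max = 48
Replace root with last, heapify down
Resulting heap: [45, 42, 32, 20, 13]


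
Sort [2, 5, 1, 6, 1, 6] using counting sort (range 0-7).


Count array: [0, 2, 1, 0, 0, 1, 2, 0]
Reconstruct: [1, 1, 2, 5, 6, 6]


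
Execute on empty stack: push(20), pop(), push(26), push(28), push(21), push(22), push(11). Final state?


push(20) -> [20]
pop() returns 20 -> []
push(26) -> [26]
push(28) -> [26, 28]
push(21) -> [26, 28, 21]
push(22) -> [26, 28, 21, 22]
push(11) -> [26, 28, 21, 22, 11]
Final stack (bottom to top): [26, 28, 21, 22, 11]


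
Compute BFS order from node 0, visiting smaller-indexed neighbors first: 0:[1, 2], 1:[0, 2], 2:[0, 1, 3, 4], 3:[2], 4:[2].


BFS queue: start with [0]
Visit order: [0, 1, 2, 3, 4]


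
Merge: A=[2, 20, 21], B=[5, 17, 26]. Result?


Compare heads, take smaller each step.
Merged: [2, 5, 17, 20, 21, 26]


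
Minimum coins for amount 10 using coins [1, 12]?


dp[0]=0; dp[i]=1+min(dp[i-c] for c in coins)
...dp[5]=5, dp[6]=6, dp[7]=7, dp[8]=8, dp[9]=9, dp[10]=10
Minimum coins for 10 = 10


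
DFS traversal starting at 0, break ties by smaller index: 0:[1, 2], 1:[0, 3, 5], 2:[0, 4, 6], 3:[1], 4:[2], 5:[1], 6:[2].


DFS stack-based: start with [0]
Visit order: [0, 1, 3, 5, 2, 4, 6]


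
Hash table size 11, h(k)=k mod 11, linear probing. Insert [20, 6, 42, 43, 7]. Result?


Insertions: 20->slot 9; 6->slot 6; 42->slot 10; 43->slot 0; 7->slot 7
Table: [43, None, None, None, None, None, 6, 7, None, 20, 42]


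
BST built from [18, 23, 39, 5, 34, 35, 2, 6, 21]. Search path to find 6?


BST root = 18
Search for 6: compare at each node
Path: [18, 5, 6]


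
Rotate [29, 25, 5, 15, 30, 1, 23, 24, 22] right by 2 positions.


Right rotate by 2: [24, 22, 29, 25, 5, 15, 30, 1, 23]


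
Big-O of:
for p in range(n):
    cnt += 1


Per nesting level: O(n) = O(n)
Complexity: O(n)


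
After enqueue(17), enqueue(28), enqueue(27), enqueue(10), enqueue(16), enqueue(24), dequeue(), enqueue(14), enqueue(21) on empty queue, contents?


enqueue(17) -> [17]
enqueue(28) -> [17, 28]
enqueue(27) -> [17, 28, 27]
enqueue(10) -> [17, 28, 27, 10]
enqueue(16) -> [17, 28, 27, 10, 16]
enqueue(24) -> [17, 28, 27, 10, 16, 24]
dequeue() returns 17 -> [28, 27, 10, 16, 24]
enqueue(14) -> [28, 27, 10, 16, 24, 14]
enqueue(21) -> [28, 27, 10, 16, 24, 14, 21]
Final queue (front to back): [28, 27, 10, 16, 24, 14, 21]


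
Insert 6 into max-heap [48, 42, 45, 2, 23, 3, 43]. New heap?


Append 6: [48, 42, 45, 2, 23, 3, 43, 6]
Bubble up: swap idx 7(6) with idx 3(2)
Result: [48, 42, 45, 6, 23, 3, 43, 2]


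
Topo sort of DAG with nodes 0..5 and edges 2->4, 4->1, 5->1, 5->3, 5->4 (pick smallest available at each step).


Kahn's algorithm, process smallest node first
Order: [0, 2, 5, 3, 4, 1]


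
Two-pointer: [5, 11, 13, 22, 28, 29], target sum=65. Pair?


Two pointers: lo=0, hi=5
No pair sums to 65


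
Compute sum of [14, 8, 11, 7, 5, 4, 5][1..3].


Prefix sums: [0, 14, 22, 33, 40, 45, 49, 54]
Sum[1..3] = prefix[4] - prefix[1] = 40 - 14 = 26


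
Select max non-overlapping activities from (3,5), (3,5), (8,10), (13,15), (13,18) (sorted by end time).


Greedy: pick earliest-ending, then skip overlaps.
Selected (3 activities): [(3, 5), (8, 10), (13, 15)]


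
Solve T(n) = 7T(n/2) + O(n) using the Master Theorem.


a=7, b=2, c=1. log_2(7)=2.807 > c=1. Case 1: O(n^log_b(a)) = O(n^2.807)
Complexity: O(n^2.807)


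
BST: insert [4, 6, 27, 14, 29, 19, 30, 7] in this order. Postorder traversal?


Root = 4; build tree by BST insertion.
Postorder traversal: [7, 19, 14, 30, 29, 27, 6, 4]


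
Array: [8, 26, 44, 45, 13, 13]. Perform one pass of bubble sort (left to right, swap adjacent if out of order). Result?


After one pass: [8, 26, 44, 13, 13, 45]


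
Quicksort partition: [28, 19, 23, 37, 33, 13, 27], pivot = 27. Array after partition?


Elements <= 27 go left of pivot.
Result: [19, 23, 13, 27, 33, 28, 37], pivot at index 3


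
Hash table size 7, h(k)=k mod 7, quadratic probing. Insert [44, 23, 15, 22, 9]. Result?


Insertions: 44->slot 2; 23->slot 3; 15->slot 1; 22->slot 5; 9->slot 6
Table: [None, 15, 44, 23, None, 22, 9]


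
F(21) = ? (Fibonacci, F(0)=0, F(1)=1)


F(n)=F(n-1)+F(n-2)
...F(19)=4181, F(20)=6765, F(21)=10946


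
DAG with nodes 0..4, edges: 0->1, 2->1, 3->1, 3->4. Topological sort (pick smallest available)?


Kahn's algorithm, process smallest node first
Order: [0, 2, 3, 1, 4]


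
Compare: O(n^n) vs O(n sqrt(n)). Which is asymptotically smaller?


n^1.5 grows slower than n^n
O(n sqrt(n)) is asymptotically smaller; O(n^n) grows faster


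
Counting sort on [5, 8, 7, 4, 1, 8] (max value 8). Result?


Count array: [0, 1, 0, 0, 1, 1, 0, 1, 2]
Reconstruct: [1, 4, 5, 7, 8, 8]


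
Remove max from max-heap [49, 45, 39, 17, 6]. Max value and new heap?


Max = 49
Replace root with last, heapify down
Resulting heap: [45, 17, 39, 6]


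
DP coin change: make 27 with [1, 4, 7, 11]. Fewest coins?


dp[0]=0; dp[i]=1+min(dp[i-c] for c in coins)
...dp[22]=2, dp[23]=3, dp[24]=4, dp[25]=3, dp[26]=3, dp[27]=4
Minimum coins for 27 = 4


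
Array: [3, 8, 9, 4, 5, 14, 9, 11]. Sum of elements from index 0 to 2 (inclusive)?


Prefix sums: [0, 3, 11, 20, 24, 29, 43, 52, 63]
Sum[0..2] = prefix[3] - prefix[0] = 20 - 0 = 20


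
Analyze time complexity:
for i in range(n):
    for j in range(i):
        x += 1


Per nesting level: O(n) * O(n) [triangular over i] = O(n^2)
Complexity: O(n^2)


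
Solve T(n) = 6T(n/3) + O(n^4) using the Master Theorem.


a=6, b=3, c=4. log_3(6)=1.631 < c=4. Case 3: O(n^c) = O(n^4)
Complexity: O(n^4)


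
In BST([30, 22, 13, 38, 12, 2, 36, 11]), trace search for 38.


BST root = 30
Search for 38: compare at each node
Path: [30, 38]


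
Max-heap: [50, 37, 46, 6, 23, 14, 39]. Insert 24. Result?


Append 24: [50, 37, 46, 6, 23, 14, 39, 24]
Bubble up: swap idx 7(24) with idx 3(6)
Result: [50, 37, 46, 24, 23, 14, 39, 6]


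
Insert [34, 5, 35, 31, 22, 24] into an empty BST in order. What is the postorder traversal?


Root = 34; build tree by BST insertion.
Postorder traversal: [24, 22, 31, 5, 35, 34]


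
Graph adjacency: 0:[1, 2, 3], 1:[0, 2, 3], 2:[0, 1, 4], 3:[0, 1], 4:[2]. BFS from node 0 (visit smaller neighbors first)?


BFS queue: start with [0]
Visit order: [0, 1, 2, 3, 4]


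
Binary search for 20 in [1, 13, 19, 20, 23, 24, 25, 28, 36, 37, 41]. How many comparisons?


Search for 20:
[0,10] mid=5 arr[5]=24
[0,4] mid=2 arr[2]=19
[3,4] mid=3 arr[3]=20
Total: 3 comparisons


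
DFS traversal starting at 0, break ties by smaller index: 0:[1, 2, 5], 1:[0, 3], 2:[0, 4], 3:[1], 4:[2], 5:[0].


DFS stack-based: start with [0]
Visit order: [0, 1, 3, 2, 4, 5]


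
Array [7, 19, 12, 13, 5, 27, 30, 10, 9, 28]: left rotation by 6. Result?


Left rotate by 6: [30, 10, 9, 28, 7, 19, 12, 13, 5, 27]


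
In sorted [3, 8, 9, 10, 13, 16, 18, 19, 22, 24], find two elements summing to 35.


Two pointers: lo=0, hi=9
Found pair: (13, 22) summing to 35


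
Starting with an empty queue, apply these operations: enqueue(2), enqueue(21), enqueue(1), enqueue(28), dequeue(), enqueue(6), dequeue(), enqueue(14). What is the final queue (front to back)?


enqueue(2) -> [2]
enqueue(21) -> [2, 21]
enqueue(1) -> [2, 21, 1]
enqueue(28) -> [2, 21, 1, 28]
dequeue() returns 2 -> [21, 1, 28]
enqueue(6) -> [21, 1, 28, 6]
dequeue() returns 21 -> [1, 28, 6]
enqueue(14) -> [1, 28, 6, 14]
Final queue (front to back): [1, 28, 6, 14]


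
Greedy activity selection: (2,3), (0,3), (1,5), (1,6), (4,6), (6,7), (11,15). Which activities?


Greedy: pick earliest-ending, then skip overlaps.
Selected (4 activities): [(2, 3), (4, 6), (6, 7), (11, 15)]


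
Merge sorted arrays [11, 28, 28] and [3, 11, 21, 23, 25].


Compare heads, take smaller each step.
Merged: [3, 11, 11, 21, 23, 25, 28, 28]


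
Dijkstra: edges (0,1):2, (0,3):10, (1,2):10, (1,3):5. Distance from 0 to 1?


Dijkstra from 0:
Distances: {0: 0, 1: 2, 2: 12, 3: 7}
Shortest distance to 1 = 2, path = [0, 1]


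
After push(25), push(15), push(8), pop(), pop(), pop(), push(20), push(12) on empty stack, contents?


push(25) -> [25]
push(15) -> [25, 15]
push(8) -> [25, 15, 8]
pop() returns 8 -> [25, 15]
pop() returns 15 -> [25]
pop() returns 25 -> []
push(20) -> [20]
push(12) -> [20, 12]
Final stack (bottom to top): [20, 12]


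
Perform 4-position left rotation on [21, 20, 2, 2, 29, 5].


Left rotate by 4: [29, 5, 21, 20, 2, 2]


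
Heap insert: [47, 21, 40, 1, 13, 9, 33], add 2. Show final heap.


Append 2: [47, 21, 40, 1, 13, 9, 33, 2]
Bubble up: swap idx 7(2) with idx 3(1)
Result: [47, 21, 40, 2, 13, 9, 33, 1]


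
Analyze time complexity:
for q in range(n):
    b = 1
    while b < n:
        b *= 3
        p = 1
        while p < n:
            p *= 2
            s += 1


Per nesting level: O(n) * O(log n) * O(log n) = O(n (log n)^2)
Complexity: O(n (log n)^2)


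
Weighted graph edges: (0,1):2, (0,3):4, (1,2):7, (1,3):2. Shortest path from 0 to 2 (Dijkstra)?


Dijkstra from 0:
Distances: {0: 0, 1: 2, 2: 9, 3: 4}
Shortest distance to 2 = 9, path = [0, 1, 2]


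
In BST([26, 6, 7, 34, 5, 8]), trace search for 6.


BST root = 26
Search for 6: compare at each node
Path: [26, 6]


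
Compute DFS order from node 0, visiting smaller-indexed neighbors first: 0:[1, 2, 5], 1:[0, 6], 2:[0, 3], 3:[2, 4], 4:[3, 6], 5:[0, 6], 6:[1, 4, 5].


DFS stack-based: start with [0]
Visit order: [0, 1, 6, 4, 3, 2, 5]


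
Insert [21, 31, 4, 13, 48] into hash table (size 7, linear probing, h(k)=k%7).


Insertions: 21->slot 0; 31->slot 3; 4->slot 4; 13->slot 6; 48->slot 1
Table: [21, 48, None, 31, 4, None, 13]


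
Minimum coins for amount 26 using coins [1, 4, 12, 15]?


dp[0]=0; dp[i]=1+min(dp[i-c] for c in coins)
...dp[21]=4, dp[22]=5, dp[23]=3, dp[24]=2, dp[25]=3, dp[26]=4
Minimum coins for 26 = 4


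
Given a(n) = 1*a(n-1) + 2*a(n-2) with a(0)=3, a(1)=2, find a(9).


Build bottom-up:
...a(7)=212, a(8)=428, a(9)=1*428+2*212=852


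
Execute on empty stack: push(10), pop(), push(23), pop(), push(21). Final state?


push(10) -> [10]
pop() returns 10 -> []
push(23) -> [23]
pop() returns 23 -> []
push(21) -> [21]
Final stack (bottom to top): [21]


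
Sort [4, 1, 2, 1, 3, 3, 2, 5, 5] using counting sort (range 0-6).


Count array: [0, 2, 2, 2, 1, 2, 0]
Reconstruct: [1, 1, 2, 2, 3, 3, 4, 5, 5]


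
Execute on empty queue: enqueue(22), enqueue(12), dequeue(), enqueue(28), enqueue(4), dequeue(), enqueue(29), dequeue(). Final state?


enqueue(22) -> [22]
enqueue(12) -> [22, 12]
dequeue() returns 22 -> [12]
enqueue(28) -> [12, 28]
enqueue(4) -> [12, 28, 4]
dequeue() returns 12 -> [28, 4]
enqueue(29) -> [28, 4, 29]
dequeue() returns 28 -> [4, 29]
Final queue (front to back): [4, 29]


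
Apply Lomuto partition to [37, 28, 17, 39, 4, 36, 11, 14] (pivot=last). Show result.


Elements <= 14 go left of pivot.
Result: [4, 11, 14, 39, 37, 36, 28, 17], pivot at index 2


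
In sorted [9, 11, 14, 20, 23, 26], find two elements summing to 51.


Two pointers: lo=0, hi=5
No pair sums to 51


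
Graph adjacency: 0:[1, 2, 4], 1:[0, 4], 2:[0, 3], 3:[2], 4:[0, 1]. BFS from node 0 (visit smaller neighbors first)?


BFS queue: start with [0]
Visit order: [0, 1, 2, 4, 3]


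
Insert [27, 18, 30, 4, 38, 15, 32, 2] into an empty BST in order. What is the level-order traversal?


Root = 27; build tree by BST insertion.
Level-Order traversal: [27, 18, 30, 4, 38, 2, 15, 32]


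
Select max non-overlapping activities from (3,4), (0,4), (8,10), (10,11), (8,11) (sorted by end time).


Greedy: pick earliest-ending, then skip overlaps.
Selected (3 activities): [(3, 4), (8, 10), (10, 11)]


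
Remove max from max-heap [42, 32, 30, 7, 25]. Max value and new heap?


Max = 42
Replace root with last, heapify down
Resulting heap: [32, 25, 30, 7]


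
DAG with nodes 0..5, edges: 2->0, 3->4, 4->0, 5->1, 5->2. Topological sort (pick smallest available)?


Kahn's algorithm, process smallest node first
Order: [3, 4, 5, 1, 2, 0]


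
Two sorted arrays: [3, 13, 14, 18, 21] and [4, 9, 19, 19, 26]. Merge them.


Compare heads, take smaller each step.
Merged: [3, 4, 9, 13, 14, 18, 19, 19, 21, 26]


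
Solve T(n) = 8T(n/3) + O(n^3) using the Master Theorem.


a=8, b=3, c=3. log_3(8)=1.893 < c=3. Case 3: O(n^c) = O(n^3)
Complexity: O(n^3)


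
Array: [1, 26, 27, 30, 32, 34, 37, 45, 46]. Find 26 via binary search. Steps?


Search for 26:
[0,8] mid=4 arr[4]=32
[0,3] mid=1 arr[1]=26
Total: 2 comparisons


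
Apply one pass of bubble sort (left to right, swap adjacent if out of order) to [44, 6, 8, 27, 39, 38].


After one pass: [6, 8, 27, 39, 38, 44]


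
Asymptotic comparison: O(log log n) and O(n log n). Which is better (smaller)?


double-logarithmic grows slower than linearithmic
O(log log n) is asymptotically smaller; O(n log n) grows faster


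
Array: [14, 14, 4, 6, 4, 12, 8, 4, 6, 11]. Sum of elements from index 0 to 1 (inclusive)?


Prefix sums: [0, 14, 28, 32, 38, 42, 54, 62, 66, 72, 83]
Sum[0..1] = prefix[2] - prefix[0] = 28 - 0 = 28


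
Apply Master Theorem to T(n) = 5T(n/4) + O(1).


a=5, b=4, c=0. log_4(5)=1.161 > c=0. Case 1: O(n^log_b(a)) = O(n^1.161)
Complexity: O(n^1.161)


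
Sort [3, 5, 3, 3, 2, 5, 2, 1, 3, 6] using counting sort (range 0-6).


Count array: [0, 1, 2, 4, 0, 2, 1]
Reconstruct: [1, 2, 2, 3, 3, 3, 3, 5, 5, 6]


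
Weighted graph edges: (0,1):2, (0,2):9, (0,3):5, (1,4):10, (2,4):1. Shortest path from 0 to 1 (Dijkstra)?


Dijkstra from 0:
Distances: {0: 0, 1: 2, 2: 9, 3: 5, 4: 10}
Shortest distance to 1 = 2, path = [0, 1]


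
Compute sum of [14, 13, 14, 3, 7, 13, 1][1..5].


Prefix sums: [0, 14, 27, 41, 44, 51, 64, 65]
Sum[1..5] = prefix[6] - prefix[1] = 64 - 14 = 50


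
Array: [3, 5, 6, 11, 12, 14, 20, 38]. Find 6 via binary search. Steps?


Search for 6:
[0,7] mid=3 arr[3]=11
[0,2] mid=1 arr[1]=5
[2,2] mid=2 arr[2]=6
Total: 3 comparisons


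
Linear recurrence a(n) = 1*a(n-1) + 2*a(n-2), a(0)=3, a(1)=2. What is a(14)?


Build bottom-up:
...a(12)=6828, a(13)=13652, a(14)=1*13652+2*6828=27308


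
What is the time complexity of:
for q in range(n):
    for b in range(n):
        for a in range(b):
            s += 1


Per nesting level: O(n) * O(n) * O(n) [triangular over b] = O(n^3)
Complexity: O(n^3)


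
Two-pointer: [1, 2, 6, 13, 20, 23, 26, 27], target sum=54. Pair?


Two pointers: lo=0, hi=7
No pair sums to 54


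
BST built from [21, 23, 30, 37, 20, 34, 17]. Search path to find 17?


BST root = 21
Search for 17: compare at each node
Path: [21, 20, 17]


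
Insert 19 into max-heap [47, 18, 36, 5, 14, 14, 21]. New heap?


Append 19: [47, 18, 36, 5, 14, 14, 21, 19]
Bubble up: swap idx 7(19) with idx 3(5); swap idx 3(19) with idx 1(18)
Result: [47, 19, 36, 18, 14, 14, 21, 5]


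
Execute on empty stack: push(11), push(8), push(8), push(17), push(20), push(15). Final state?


push(11) -> [11]
push(8) -> [11, 8]
push(8) -> [11, 8, 8]
push(17) -> [11, 8, 8, 17]
push(20) -> [11, 8, 8, 17, 20]
push(15) -> [11, 8, 8, 17, 20, 15]
Final stack (bottom to top): [11, 8, 8, 17, 20, 15]


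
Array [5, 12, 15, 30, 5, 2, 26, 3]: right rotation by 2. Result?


Right rotate by 2: [26, 3, 5, 12, 15, 30, 5, 2]


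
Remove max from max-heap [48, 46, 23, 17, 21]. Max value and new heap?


Max = 48
Replace root with last, heapify down
Resulting heap: [46, 21, 23, 17]


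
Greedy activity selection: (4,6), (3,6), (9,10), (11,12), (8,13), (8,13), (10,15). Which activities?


Greedy: pick earliest-ending, then skip overlaps.
Selected (3 activities): [(4, 6), (9, 10), (11, 12)]


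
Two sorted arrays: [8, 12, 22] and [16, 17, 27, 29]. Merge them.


Compare heads, take smaller each step.
Merged: [8, 12, 16, 17, 22, 27, 29]


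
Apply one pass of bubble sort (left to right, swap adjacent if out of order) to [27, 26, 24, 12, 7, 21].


After one pass: [26, 24, 12, 7, 21, 27]


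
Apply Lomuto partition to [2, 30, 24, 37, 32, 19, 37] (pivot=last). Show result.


Elements <= 37 go left of pivot.
Result: [2, 30, 24, 37, 32, 19, 37], pivot at index 6


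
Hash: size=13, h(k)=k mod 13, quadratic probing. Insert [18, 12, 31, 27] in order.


Insertions: 18->slot 5; 12->slot 12; 31->slot 6; 27->slot 1
Table: [None, 27, None, None, None, 18, 31, None, None, None, None, None, 12]


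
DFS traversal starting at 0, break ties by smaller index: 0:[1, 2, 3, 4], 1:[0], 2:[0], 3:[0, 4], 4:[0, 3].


DFS stack-based: start with [0]
Visit order: [0, 1, 2, 3, 4]


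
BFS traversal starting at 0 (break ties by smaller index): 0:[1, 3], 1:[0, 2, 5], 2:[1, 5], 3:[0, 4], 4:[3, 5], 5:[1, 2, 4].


BFS queue: start with [0]
Visit order: [0, 1, 3, 2, 5, 4]


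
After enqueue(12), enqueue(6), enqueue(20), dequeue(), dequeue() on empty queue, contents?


enqueue(12) -> [12]
enqueue(6) -> [12, 6]
enqueue(20) -> [12, 6, 20]
dequeue() returns 12 -> [6, 20]
dequeue() returns 6 -> [20]
Final queue (front to back): [20]
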